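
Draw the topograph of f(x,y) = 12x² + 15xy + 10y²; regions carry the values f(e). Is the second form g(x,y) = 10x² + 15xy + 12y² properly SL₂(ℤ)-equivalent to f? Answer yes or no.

D₁ = -255, D₂ = -255
f: translate: b→-9 (≡15 mod 24), so (12,15,10)→(12,-9,7)
f: flip: (12,-9,7)→(7,9,12)
f: translate: b→-5 (≡9 mod 14), so (7,9,12)→(7,-5,10)
f: reduced (well bottom): (7,-5,10) with a≤c, −a<b≤a
g: translate: b→-5 (≡15 mod 20), so (10,15,12)→(10,-5,7)
g: flip: (10,-5,7)→(7,5,10)
g: reduced (well bottom): (7,5,10) with a≤c, −a<b≤a
reduced forms (7, -5, 10) vs (7, 5, 10) ⇒ inequivalent

no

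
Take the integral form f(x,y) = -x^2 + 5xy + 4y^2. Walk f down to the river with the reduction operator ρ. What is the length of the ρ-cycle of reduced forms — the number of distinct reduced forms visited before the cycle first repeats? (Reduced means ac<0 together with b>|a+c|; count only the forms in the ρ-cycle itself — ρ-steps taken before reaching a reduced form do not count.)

D = 41, ⌊√D⌋ = 6
river: ρ → (4,3,-2)
river: ρ → (-2,5,2)
river: ρ → (2,3,-4)
river: ρ → (-4,5,1)
river: ρ → (1,5,-4)
river: ρ → (-4,3,2)
river: ρ → (2,5,-2)
river: ρ → (-2,3,4)
river: ρ → (4,5,-1)
river: ρ → (-1,5,4)
ρ-cycle length = 10 (tail of 0 descent steps not counted)

10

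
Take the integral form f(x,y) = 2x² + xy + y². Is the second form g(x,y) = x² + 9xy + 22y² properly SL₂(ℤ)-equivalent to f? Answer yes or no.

D₁ = -7, D₂ = -7
f: flip: (2,1,1)→(1,-1,2)
f: translate: b→1 (≡-1 mod 2), so (1,-1,2)→(1,1,2)
f: reduced (well bottom): (1,1,2) with a≤c, −a<b≤a
g: translate: b→1 (≡9 mod 2), so (1,9,22)→(1,1,2)
g: reduced (well bottom): (1,1,2) with a≤c, −a<b≤a
reduced forms (1, 1, 2) vs (1, 1, 2) ⇒ equivalent

yes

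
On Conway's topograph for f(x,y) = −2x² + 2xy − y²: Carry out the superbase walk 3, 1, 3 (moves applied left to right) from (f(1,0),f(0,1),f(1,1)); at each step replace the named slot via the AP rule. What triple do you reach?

start (-2,-1,-1) = (f(1,0),f(0,1),f(1,1))
replace slot 3: 2·((-2)+(-1)) − (-1) = -5 → (-2,-1,-5)
replace slot 1: 2·((-1)+(-5)) − (-2) = -10 → (-10,-1,-5)
replace slot 3: 2·((-10)+(-1)) − (-5) = -17 → (-10,-1,-17)

-10,-1,-17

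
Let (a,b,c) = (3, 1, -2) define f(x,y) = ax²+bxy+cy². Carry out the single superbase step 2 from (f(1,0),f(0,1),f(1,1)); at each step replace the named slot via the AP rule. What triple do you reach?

start (3,-2,2) = (f(1,0),f(0,1),f(1,1))
replace slot 2: 2·(3+2) − (-2) = 12 → (3,12,2)

3,12,2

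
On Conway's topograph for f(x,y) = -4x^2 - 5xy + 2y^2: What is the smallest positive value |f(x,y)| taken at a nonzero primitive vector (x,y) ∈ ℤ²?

descent: ρ → (2,5,-4)  [lands on river]
river: ρ → (-4,3,3)
river: ρ → (3,3,-4)
river: ρ → (-4,5,2)
river: ρ → (2,7,-1)
river: ρ → (-1,7,2)
closes: descent 1, river 6
min |a| on river = 1

1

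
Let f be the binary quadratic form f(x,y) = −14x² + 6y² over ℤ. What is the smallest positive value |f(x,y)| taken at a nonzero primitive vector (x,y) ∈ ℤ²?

descent: ρ → (6,12,-8)  [lands on river]
river: ρ → (-8,4,10)
river: ρ → (10,16,-2)
river: ρ → (-2,16,10)
river: ρ → (10,4,-8)
river: ρ → (-8,12,6)
closes: descent 1, river 6
min |a| on river = 2

2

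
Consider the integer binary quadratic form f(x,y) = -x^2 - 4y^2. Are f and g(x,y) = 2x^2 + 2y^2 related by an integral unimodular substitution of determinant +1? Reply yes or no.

D₁ = -16, D₂ = -16
f is negative-definite; reduce −f:
−f: reduced (well bottom): (1,0,4) with a≤c, −a<b≤a
flip sign back: reduced form of f is (-1,0,-4)
g: reduced (well bottom): (2,0,2) with a≤c, −a<b≤a
reduced forms (-1, 0, -4) vs (2, 0, 2) ⇒ inequivalent

no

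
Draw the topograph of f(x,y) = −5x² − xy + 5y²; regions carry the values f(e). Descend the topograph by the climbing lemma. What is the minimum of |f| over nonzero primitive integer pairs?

descent: ρ → (5,1,-5)  [lands on river]
river: ρ → (-5,9,1)
river: ρ → (1,9,-5)
river: ρ → (-5,1,5)
river: ρ → (5,9,-1)
river: ρ → (-1,9,5)
closes: descent 1, river 6
min |a| on river = 1

1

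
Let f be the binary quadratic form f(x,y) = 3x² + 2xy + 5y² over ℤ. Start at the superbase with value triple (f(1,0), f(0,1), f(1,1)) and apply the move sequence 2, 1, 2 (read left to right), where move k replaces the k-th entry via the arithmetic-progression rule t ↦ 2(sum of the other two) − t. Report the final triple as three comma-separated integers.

start (3,5,10) = (f(1,0),f(0,1),f(1,1))
replace slot 2: 2·(3+10) − 5 = 21 → (3,21,10)
replace slot 1: 2·(21+10) − 3 = 59 → (59,21,10)
replace slot 2: 2·(59+10) − 21 = 117 → (59,117,10)

59,117,10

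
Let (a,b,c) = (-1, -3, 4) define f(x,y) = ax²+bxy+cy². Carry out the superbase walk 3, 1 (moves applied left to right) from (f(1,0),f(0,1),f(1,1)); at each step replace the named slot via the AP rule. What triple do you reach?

start (-1,4,0) = (f(1,0),f(0,1),f(1,1))
replace slot 3: 2·((-1)+4) − 0 = 6 → (-1,4,6)
replace slot 1: 2·(4+6) − (-1) = 21 → (21,4,6)

21,4,6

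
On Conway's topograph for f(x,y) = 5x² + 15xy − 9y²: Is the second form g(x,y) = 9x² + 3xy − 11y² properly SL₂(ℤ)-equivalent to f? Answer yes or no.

D₁ = 405, D₂ = 405
river cycle of f (length 6): (-9, 3, 11), (11, 19, -1), (-1, 19, 11), (11, 3, -9), (-9, 15, 5), (5, 15, -9)
river cycle of g (length 6): (-11, 19, 1), (1, 19, -11), (-11, 3, 9), (9, 15, -5), (-5, 15, 9), (9, 3, -11)
cycles differ ⇒ inequivalent

no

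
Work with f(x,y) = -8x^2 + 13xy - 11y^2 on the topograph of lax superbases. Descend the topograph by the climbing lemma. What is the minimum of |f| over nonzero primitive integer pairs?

translate: b→3 (≡-13 mod 16), so (8,-13,11)→(8,3,6)
flip: (8,3,6)→(6,-3,8)
reduced (well bottom): (6,-3,8) with a≤c, −a<b≤a
well minimum |f| = |-6| = 6 (negative-definite)

6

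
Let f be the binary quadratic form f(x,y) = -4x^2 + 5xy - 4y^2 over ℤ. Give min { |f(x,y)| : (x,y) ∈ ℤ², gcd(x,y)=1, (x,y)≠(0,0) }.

translate: b→3 (≡-5 mod 8), so (4,-5,4)→(4,3,3)
flip: (4,3,3)→(3,-3,4)
translate: b→3 (≡-3 mod 6), so (3,-3,4)→(3,3,4)
reduced (well bottom): (3,3,4) with a≤c, −a<b≤a
well minimum |f| = |-3| = 3 (negative-definite)

3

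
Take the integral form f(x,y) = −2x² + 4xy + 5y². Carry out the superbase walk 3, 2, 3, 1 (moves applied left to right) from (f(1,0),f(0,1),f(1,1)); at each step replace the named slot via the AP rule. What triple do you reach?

start (-2,5,7) = (f(1,0),f(0,1),f(1,1))
replace slot 3: 2·((-2)+5) − 7 = -1 → (-2,5,-1)
replace slot 2: 2·((-2)+(-1)) − 5 = -11 → (-2,-11,-1)
replace slot 3: 2·((-2)+(-11)) − (-1) = -25 → (-2,-11,-25)
replace slot 1: 2·((-11)+(-25)) − (-2) = -70 → (-70,-11,-25)

-70,-11,-25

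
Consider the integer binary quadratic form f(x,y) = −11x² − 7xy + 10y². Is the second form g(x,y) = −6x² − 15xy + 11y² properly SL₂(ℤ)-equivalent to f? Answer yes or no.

D₁ = 489, D₂ = 489
river cycle of f (length 22): (10, 7, -11), (-11, 15, 6), (6, 21, -2), (-2, 19, 16), (16, 13, -5), (-5, 17, 10), (10, 3, -12), (-12, 21, 1), (1, 21, -12), (-12, 3, 10), … (12 more)
river cycle of g (length 22): (11, 15, -6), (-6, 21, 2), (2, 19, -16), (-16, 13, 5), (5, 17, -10), (-10, 3, 12), (12, 21, -1), (-1, 21, 12), (12, 3, -10), (-10, 17, 5), … (12 more)
cycles differ ⇒ inequivalent

no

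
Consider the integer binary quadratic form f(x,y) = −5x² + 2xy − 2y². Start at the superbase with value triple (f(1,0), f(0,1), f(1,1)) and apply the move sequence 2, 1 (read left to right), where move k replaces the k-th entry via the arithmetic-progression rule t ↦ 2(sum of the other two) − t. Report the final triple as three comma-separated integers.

start (-5,-2,-5) = (f(1,0),f(0,1),f(1,1))
replace slot 2: 2·((-5)+(-5)) − (-2) = -18 → (-5,-18,-5)
replace slot 1: 2·((-18)+(-5)) − (-5) = -41 → (-41,-18,-5)

-41,-18,-5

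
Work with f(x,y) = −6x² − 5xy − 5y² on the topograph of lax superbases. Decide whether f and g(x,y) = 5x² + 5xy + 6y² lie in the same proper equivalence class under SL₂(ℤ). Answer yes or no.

D₁ = -95, D₂ = -95
f is negative-definite; reduce −f:
−f: flip: (6,5,5)→(5,-5,6)
−f: translate: b→5 (≡-5 mod 10), so (5,-5,6)→(5,5,6)
−f: reduced (well bottom): (5,5,6) with a≤c, −a<b≤a
flip sign back: reduced form of f is (-5,-5,-6)
g: reduced (well bottom): (5,5,6) with a≤c, −a<b≤a
reduced forms (-5, -5, -6) vs (5, 5, 6) ⇒ inequivalent

no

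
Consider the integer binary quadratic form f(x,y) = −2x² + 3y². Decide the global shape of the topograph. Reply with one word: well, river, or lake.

D = b²−4ac = 0² − 4·(-2)·3 = 24
D > 0 non-square ⇒ indefinite ⇒ periodic river

river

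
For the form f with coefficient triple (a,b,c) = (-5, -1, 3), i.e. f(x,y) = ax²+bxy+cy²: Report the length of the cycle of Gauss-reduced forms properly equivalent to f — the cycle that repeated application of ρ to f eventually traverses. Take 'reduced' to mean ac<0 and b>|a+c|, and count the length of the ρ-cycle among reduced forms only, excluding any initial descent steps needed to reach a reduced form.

D = 61, ⌊√D⌋ = 7
descent: ρ → (3,7,-1)  [lands on river]
river: ρ → (-1,7,3)
river: ρ → (3,5,-3)
river: ρ → (-3,7,1)
river: ρ → (1,7,-3)
river: ρ → (-3,5,3)
ρ-cycle length = 6 (tail of 1 descent step not counted)

6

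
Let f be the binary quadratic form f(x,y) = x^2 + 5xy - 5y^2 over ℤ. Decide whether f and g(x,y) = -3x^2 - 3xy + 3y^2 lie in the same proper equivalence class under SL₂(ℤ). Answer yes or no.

D₁ = 45, D₂ = 45
river cycle of f (length 2): (-5, 5, 1), (1, 5, -5)
river cycle of g (length 2): (3, 3, -3), (-3, 3, 3)
cycles differ ⇒ inequivalent

no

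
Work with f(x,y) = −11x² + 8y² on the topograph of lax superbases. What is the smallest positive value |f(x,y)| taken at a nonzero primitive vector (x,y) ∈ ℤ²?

descent: ρ → (8,16,-3)  [lands on river]
river: ρ → (-3,14,13)
river: ρ → (13,12,-4)
river: ρ → (-4,12,13)
river: ρ → (13,14,-3)
river: ρ → (-3,16,8)
closes: descent 1, river 6
min |a| on river = 3

3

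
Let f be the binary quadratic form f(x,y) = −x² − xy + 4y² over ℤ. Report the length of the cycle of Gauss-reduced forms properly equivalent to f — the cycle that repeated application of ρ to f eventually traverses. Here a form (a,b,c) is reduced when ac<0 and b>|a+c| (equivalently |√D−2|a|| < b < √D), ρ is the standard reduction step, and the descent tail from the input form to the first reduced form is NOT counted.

D = 17, ⌊√D⌋ = 4
descent: ρ → (4,1,-1)
descent: ρ → (-1,3,2)  [lands on river]
river: ρ → (2,1,-2)
river: ρ → (-2,3,1)
river: ρ → (1,3,-2)
river: ρ → (-2,1,2)
river: ρ → (2,3,-1)
ρ-cycle length = 6 (tail of 2 descent steps not counted)

6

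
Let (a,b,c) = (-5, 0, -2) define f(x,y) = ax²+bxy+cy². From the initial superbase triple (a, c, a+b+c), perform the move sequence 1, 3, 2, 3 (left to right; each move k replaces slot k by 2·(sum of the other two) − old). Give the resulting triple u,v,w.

start (-5,-2,-7) = (f(1,0),f(0,1),f(1,1))
replace slot 1: 2·((-2)+(-7)) − (-5) = -13 → (-13,-2,-7)
replace slot 3: 2·((-13)+(-2)) − (-7) = -23 → (-13,-2,-23)
replace slot 2: 2·((-13)+(-23)) − (-2) = -70 → (-13,-70,-23)
replace slot 3: 2·((-13)+(-70)) − (-23) = -143 → (-13,-70,-143)

-13,-70,-143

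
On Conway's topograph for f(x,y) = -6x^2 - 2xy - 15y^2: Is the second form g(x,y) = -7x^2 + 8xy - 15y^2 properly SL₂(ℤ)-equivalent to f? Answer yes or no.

D₁ = -356, D₂ = -356
f is negative-definite; reduce −f:
−f: reduced (well bottom): (6,2,15) with a≤c, −a<b≤a
flip sign back: reduced form of f is (-6,-2,-15)
g is negative-definite; reduce −g:
−g: translate: b→6 (≡-8 mod 14), so (7,-8,15)→(7,6,14)
−g: reduced (well bottom): (7,6,14) with a≤c, −a<b≤a
flip sign back: reduced form of g is (-7,-6,-14)
reduced forms (-6, -2, -15) vs (-7, -6, -14) ⇒ inequivalent

no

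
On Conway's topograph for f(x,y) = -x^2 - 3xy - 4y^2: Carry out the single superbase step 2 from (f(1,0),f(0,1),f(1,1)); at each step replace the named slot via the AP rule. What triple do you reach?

start (-1,-4,-8) = (f(1,0),f(0,1),f(1,1))
replace slot 2: 2·((-1)+(-8)) − (-4) = -14 → (-1,-14,-8)

-1,-14,-8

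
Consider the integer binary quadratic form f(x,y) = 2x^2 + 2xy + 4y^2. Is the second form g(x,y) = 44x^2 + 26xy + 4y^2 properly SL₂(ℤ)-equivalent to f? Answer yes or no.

D₁ = -28, D₂ = -28
f: reduced (well bottom): (2,2,4) with a≤c, −a<b≤a
g: flip: (44,26,4)→(4,-26,44)
g: translate: b→-2 (≡-26 mod 8), so (4,-26,44)→(4,-2,2)
g: flip: (4,-2,2)→(2,2,4)
g: reduced (well bottom): (2,2,4) with a≤c, −a<b≤a
reduced forms (2, 2, 4) vs (2, 2, 4) ⇒ equivalent

yes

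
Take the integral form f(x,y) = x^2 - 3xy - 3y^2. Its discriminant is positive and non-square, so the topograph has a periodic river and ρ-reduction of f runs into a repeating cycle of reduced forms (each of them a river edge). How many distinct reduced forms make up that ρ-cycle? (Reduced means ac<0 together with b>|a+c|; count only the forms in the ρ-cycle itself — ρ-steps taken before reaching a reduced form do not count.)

D = 21, ⌊√D⌋ = 4
descent: ρ → (-3,3,1)  [lands on river]
river: ρ → (1,3,-3)
ρ-cycle length = 2 (tail of 1 descent step not counted)

2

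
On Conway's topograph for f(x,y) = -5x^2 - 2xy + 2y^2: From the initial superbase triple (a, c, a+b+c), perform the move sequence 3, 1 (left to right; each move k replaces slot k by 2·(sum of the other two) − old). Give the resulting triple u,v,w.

start (-5,2,-5) = (f(1,0),f(0,1),f(1,1))
replace slot 3: 2·((-5)+2) − (-5) = -1 → (-5,2,-1)
replace slot 1: 2·(2+(-1)) − (-5) = 7 → (7,2,-1)

7,2,-1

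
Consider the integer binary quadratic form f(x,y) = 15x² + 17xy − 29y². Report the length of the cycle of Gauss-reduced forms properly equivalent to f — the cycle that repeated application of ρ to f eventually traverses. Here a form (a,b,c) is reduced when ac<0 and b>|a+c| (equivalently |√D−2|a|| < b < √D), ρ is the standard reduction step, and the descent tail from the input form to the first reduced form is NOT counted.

D = 2029, ⌊√D⌋ = 45
river: ρ → (-29,41,3)
river: ρ → (3,43,-15)
river: ρ → (-15,17,29)
river: ρ → (29,41,-3)
river: ρ → (-3,43,15)
river: ρ → (15,17,-29)
ρ-cycle length = 6 (tail of 0 descent steps not counted)

6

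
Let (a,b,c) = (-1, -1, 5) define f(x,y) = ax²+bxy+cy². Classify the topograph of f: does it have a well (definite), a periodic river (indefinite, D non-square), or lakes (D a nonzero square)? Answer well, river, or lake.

D = b²−4ac = (-1)² − 4·(-1)·5 = 21
D > 0 non-square ⇒ indefinite ⇒ periodic river

river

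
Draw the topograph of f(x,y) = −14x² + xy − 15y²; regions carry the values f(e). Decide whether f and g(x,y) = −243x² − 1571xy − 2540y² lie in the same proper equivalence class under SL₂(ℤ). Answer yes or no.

D₁ = -839, D₂ = -839
f is negative-definite; reduce −f:
−f: reduced (well bottom): (14,-1,15) with a≤c, −a<b≤a
flip sign back: reduced form of f is (-14,1,-15)
g is negative-definite; reduce −g:
−g: translate: b→113 (≡1571 mod 486), so (243,1571,2540)→(243,113,14)
−g: flip: (243,113,14)→(14,-113,243)
−g: translate: b→-1 (≡-113 mod 28), so (14,-113,243)→(14,-1,15)
−g: reduced (well bottom): (14,-1,15) with a≤c, −a<b≤a
flip sign back: reduced form of g is (-14,1,-15)
reduced forms (-14, 1, -15) vs (-14, 1, -15) ⇒ equivalent

yes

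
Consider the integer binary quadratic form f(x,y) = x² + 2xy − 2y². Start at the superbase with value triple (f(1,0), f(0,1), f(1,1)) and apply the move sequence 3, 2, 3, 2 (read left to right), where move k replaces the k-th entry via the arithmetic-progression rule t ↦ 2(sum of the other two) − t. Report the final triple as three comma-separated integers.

start (1,-2,1) = (f(1,0),f(0,1),f(1,1))
replace slot 3: 2·(1+(-2)) − 1 = -3 → (1,-2,-3)
replace slot 2: 2·(1+(-3)) − (-2) = -2 → (1,-2,-3)
replace slot 3: 2·(1+(-2)) − (-3) = 1 → (1,-2,1)
replace slot 2: 2·(1+1) − (-2) = 6 → (1,6,1)

1,6,1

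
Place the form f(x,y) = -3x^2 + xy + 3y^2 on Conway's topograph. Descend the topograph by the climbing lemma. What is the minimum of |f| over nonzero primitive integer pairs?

river: ρ → (3,5,-1)
river: ρ → (-1,5,3)
river: ρ → (3,1,-3)
river: ρ → (-3,5,1)
river: ρ → (1,5,-3)
river: ρ → (-3,1,3)
closes: descent 0, river 6
min |a| on river = 1

1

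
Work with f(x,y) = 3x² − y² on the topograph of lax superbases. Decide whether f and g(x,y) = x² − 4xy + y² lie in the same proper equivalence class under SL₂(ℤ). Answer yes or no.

D₁ = 12, D₂ = 12
river cycle of f (length 2): (-1, 2, 2), (2, 2, -1)
river cycle of g (length 2): (1, 2, -2), (-2, 2, 1)
cycles differ ⇒ inequivalent

no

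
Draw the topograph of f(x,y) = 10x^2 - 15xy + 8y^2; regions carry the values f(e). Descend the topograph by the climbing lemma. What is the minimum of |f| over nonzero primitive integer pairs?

translate: b→5 (≡-15 mod 20), so (10,-15,8)→(10,5,3)
flip: (10,5,3)→(3,-5,10)
translate: b→1 (≡-5 mod 6), so (3,-5,10)→(3,1,8)
reduced (well bottom): (3,1,8) with a≤c, −a<b≤a
well minimum = a = 3

3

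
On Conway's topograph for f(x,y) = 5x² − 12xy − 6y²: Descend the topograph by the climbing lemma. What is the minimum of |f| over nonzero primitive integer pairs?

descent: ρ → (-6,12,5)  [lands on river]
river: ρ → (5,8,-10)
river: ρ → (-10,12,3)
river: ρ → (3,12,-10)
river: ρ → (-10,8,5)
river: ρ → (5,12,-6)
closes: descent 1, river 6
min |a| on river = 3

3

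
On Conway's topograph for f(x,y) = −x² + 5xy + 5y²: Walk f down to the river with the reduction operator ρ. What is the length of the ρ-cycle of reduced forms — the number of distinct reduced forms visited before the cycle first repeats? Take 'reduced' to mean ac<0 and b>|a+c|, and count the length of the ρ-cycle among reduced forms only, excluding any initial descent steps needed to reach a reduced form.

D = 45, ⌊√D⌋ = 6
river: ρ → (5,5,-1)
river: ρ → (-1,5,5)
ρ-cycle length = 2 (tail of 0 descent steps not counted)

2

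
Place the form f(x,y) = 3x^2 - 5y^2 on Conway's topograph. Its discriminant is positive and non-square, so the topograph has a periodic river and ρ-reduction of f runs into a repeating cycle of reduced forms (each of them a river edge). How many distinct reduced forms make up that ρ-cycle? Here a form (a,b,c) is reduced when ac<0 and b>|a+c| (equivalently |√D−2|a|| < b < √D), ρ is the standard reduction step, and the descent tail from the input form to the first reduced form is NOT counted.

D = 60, ⌊√D⌋ = 7
descent: ρ → (-5,0,3)
descent: ρ → (3,6,-2)  [lands on river]
river: ρ → (-2,6,3)
ρ-cycle length = 2 (tail of 2 descent steps not counted)

2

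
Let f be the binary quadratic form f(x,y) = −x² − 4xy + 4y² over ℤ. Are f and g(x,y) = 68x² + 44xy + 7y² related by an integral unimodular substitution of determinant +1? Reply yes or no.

D₁ = 32, D₂ = 32
river cycle of f (length 2): (4, 4, -1), (-1, 4, 4)
river cycle of g (length 2): (-1, 4, 4), (4, 4, -1)
cycles coincide ⇒ equivalent

yes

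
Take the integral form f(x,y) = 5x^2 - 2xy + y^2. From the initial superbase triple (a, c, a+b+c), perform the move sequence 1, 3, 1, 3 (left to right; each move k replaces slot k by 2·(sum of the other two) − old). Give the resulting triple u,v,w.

start (5,1,4) = (f(1,0),f(0,1),f(1,1))
replace slot 1: 2·(1+4) − 5 = 5 → (5,1,4)
replace slot 3: 2·(5+1) − 4 = 8 → (5,1,8)
replace slot 1: 2·(1+8) − 5 = 13 → (13,1,8)
replace slot 3: 2·(13+1) − 8 = 20 → (13,1,20)

13,1,20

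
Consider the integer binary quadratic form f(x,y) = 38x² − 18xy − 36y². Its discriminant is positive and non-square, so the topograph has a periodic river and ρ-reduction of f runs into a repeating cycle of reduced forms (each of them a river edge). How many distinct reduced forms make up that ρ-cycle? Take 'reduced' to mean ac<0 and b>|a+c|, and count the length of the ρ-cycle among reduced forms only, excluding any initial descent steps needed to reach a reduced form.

D = 5796, ⌊√D⌋ = 76
descent: ρ → (-36,18,38)  [lands on river]
river: ρ → (38,58,-16)
river: ρ → (-16,70,14)
river: ρ → (14,70,-16)
river: ρ → (-16,58,38)
river: ρ → (38,18,-36)
river: ρ → (-36,54,20)
river: ρ → (20,66,-18)
river: ρ → (-18,42,56)
river: ρ → (56,70,-4)
river: ρ → (-4,74,20)
river: ρ → (20,46,-46)
river: ρ → (-46,46,20)
river: ρ → (20,74,-4)
river: ρ → (-4,70,56)
river: ρ → (56,42,-18)
river: ρ → (-18,66,20)
river: ρ → (20,54,-36)
ρ-cycle length = 18 (tail of 1 descent step not counted)

18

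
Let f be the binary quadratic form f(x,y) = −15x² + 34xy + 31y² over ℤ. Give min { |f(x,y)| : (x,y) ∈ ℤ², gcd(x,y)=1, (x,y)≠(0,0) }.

river: ρ → (31,28,-18)
river: ρ → (-18,44,15)
river: ρ → (15,46,-15)
river: ρ → (-15,44,18)
river: ρ → (18,28,-31)
river: ρ → (-31,34,15)
river: ρ → (15,26,-39)
river: ρ → (-39,52,2)
river: ρ → (2,52,-39)
river: ρ → (-39,26,15)
river: ρ → (15,34,-31)
river: ρ → (-31,28,18)
river: ρ → (18,44,-15)
river: ρ → (-15,46,15)
river: ρ → (15,44,-18)
river: ρ → (-18,28,31)
river: ρ → (31,34,-15)
river: ρ → (-15,26,39)
river: ρ → (39,52,-2)
river: ρ → (-2,52,39)
river: ρ → (39,26,-15)
river: ρ → (-15,34,31)
closes: descent 0, river 22
min |a| on river = 2

2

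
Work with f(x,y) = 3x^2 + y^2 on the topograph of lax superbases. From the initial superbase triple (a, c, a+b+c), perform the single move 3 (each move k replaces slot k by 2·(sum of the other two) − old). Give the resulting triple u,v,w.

start (3,1,4) = (f(1,0),f(0,1),f(1,1))
replace slot 3: 2·(3+1) − 4 = 4 → (3,1,4)

3,1,4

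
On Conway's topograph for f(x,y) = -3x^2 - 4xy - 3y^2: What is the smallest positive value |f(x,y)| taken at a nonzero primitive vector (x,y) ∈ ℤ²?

translate: b→-2 (≡4 mod 6), so (3,4,3)→(3,-2,2)
flip: (3,-2,2)→(2,2,3)
reduced (well bottom): (2,2,3) with a≤c, −a<b≤a
well minimum |f| = |-2| = 2 (negative-definite)

2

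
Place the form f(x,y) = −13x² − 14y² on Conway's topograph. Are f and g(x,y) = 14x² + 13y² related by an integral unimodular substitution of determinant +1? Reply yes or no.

D₁ = -728, D₂ = -728
f is negative-definite; reduce −f:
−f: reduced (well bottom): (13,0,14) with a≤c, −a<b≤a
flip sign back: reduced form of f is (-13,0,-14)
g: flip: (14,0,13)→(13,0,14)
g: reduced (well bottom): (13,0,14) with a≤c, −a<b≤a
reduced forms (-13, 0, -14) vs (13, 0, 14) ⇒ inequivalent

no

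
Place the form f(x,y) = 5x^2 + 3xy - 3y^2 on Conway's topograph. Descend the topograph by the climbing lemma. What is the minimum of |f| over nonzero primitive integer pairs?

river: ρ → (-3,3,5)
river: ρ → (5,7,-1)
river: ρ → (-1,7,5)
river: ρ → (5,3,-3)
closes: descent 0, river 4
min |a| on river = 1

1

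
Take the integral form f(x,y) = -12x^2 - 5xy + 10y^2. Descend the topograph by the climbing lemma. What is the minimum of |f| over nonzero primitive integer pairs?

descent: ρ → (10,5,-12)  [lands on river]
river: ρ → (-12,19,3)
river: ρ → (3,17,-18)
river: ρ → (-18,19,2)
river: ρ → (2,21,-8)
river: ρ → (-8,11,12)
river: ρ → (12,13,-7)
river: ρ → (-7,15,10)
closes: descent 1, river 8
min |a| on river = 2

2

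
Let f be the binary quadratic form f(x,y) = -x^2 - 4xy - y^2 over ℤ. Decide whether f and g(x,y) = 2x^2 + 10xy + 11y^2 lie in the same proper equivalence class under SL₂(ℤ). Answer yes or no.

D₁ = 12, D₂ = 12
river cycle of f (length 2): (-1, 2, 2), (2, 2, -1)
river cycle of g (length 2): (2, 2, -1), (-1, 2, 2)
cycles coincide ⇒ equivalent

yes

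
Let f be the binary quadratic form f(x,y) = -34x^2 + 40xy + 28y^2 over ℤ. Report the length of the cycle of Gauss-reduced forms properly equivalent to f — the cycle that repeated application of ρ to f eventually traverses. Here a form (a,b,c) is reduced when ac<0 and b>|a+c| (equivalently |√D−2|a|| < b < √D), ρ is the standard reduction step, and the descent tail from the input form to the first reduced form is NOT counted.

D = 5408, ⌊√D⌋ = 73
river: ρ → (28,72,-2)
river: ρ → (-2,72,28)
river: ρ → (28,40,-34)
river: ρ → (-34,28,34)
river: ρ → (34,40,-28)
river: ρ → (-28,72,2)
river: ρ → (2,72,-28)
river: ρ → (-28,40,34)
river: ρ → (34,28,-34)
river: ρ → (-34,40,28)
ρ-cycle length = 10 (tail of 0 descent steps not counted)

10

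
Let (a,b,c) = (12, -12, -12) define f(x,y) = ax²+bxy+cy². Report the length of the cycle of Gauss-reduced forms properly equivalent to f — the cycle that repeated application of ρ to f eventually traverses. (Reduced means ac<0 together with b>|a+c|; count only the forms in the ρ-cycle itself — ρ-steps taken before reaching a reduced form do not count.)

D = 720, ⌊√D⌋ = 26
descent: ρ → (-12,12,12)  [lands on river]
river: ρ → (12,12,-12)
ρ-cycle length = 2 (tail of 1 descent step not counted)

2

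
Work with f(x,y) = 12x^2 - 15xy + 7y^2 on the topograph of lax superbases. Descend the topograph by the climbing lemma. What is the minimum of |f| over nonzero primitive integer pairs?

translate: b→9 (≡-15 mod 24), so (12,-15,7)→(12,9,4)
flip: (12,9,4)→(4,-9,12)
translate: b→-1 (≡-9 mod 8), so (4,-9,12)→(4,-1,7)
reduced (well bottom): (4,-1,7) with a≤c, −a<b≤a
well minimum = a = 4

4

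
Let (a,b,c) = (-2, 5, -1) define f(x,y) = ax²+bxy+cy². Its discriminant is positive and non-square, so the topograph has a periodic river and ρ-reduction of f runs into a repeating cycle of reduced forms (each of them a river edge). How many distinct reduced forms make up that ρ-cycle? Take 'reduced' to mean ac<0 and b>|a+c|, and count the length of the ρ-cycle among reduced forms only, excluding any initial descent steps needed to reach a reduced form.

D = 17, ⌊√D⌋ = 4
descent: ρ → (-1,3,2)  [lands on river]
river: ρ → (2,1,-2)
river: ρ → (-2,3,1)
river: ρ → (1,3,-2)
river: ρ → (-2,1,2)
river: ρ → (2,3,-1)
ρ-cycle length = 6 (tail of 1 descent step not counted)

6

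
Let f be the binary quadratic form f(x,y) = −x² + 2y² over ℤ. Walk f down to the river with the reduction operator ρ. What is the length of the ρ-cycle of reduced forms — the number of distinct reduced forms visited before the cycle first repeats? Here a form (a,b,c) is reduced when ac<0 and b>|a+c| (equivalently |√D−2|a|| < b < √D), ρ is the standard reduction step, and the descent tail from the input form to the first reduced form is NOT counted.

D = 8, ⌊√D⌋ = 2
descent: ρ → (2,0,-1)
descent: ρ → (-1,2,1)  [lands on river]
river: ρ → (1,2,-1)
ρ-cycle length = 2 (tail of 2 descent steps not counted)

2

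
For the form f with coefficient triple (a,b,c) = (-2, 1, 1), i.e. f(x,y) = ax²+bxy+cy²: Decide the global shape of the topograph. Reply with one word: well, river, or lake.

D = b²−4ac = 1² − 4·(-2)·1 = 9
D = 3² is a perfect square ⇒ form factors over ℤ ⇒ lakes

lake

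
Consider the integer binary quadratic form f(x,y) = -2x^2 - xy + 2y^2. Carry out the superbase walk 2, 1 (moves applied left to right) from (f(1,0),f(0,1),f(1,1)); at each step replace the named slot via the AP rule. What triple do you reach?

start (-2,2,-1) = (f(1,0),f(0,1),f(1,1))
replace slot 2: 2·((-2)+(-1)) − 2 = -8 → (-2,-8,-1)
replace slot 1: 2·((-8)+(-1)) − (-2) = -16 → (-16,-8,-1)

-16,-8,-1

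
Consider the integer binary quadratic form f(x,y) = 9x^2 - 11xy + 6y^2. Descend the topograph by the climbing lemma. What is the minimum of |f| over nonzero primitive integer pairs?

translate: b→7 (≡-11 mod 18), so (9,-11,6)→(9,7,4)
flip: (9,7,4)→(4,-7,9)
translate: b→1 (≡-7 mod 8), so (4,-7,9)→(4,1,6)
reduced (well bottom): (4,1,6) with a≤c, −a<b≤a
well minimum = a = 4

4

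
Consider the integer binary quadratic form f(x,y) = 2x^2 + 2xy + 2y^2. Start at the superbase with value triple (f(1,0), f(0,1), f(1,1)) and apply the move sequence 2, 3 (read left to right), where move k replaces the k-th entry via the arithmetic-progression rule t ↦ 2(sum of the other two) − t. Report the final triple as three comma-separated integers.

start (2,2,6) = (f(1,0),f(0,1),f(1,1))
replace slot 2: 2·(2+6) − 2 = 14 → (2,14,6)
replace slot 3: 2·(2+14) − 6 = 26 → (2,14,26)

2,14,26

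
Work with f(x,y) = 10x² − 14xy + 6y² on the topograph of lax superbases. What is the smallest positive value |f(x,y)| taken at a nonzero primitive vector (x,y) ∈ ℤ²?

translate: b→6 (≡-14 mod 20), so (10,-14,6)→(10,6,2)
flip: (10,6,2)→(2,-6,10)
translate: b→2 (≡-6 mod 4), so (2,-6,10)→(2,2,6)
reduced (well bottom): (2,2,6) with a≤c, −a<b≤a
well minimum = a = 2

2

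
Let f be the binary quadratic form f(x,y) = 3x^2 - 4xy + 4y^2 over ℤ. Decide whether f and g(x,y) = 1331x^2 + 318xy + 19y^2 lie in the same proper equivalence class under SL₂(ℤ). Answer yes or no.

D₁ = -32, D₂ = -32
f: translate: b→2 (≡-4 mod 6), so (3,-4,4)→(3,2,3)
f: reduced (well bottom): (3,2,3) with a≤c, −a<b≤a
g: flip: (1331,318,19)→(19,-318,1331)
g: translate: b→-14 (≡-318 mod 38), so (19,-318,1331)→(19,-14,3)
g: flip: (19,-14,3)→(3,14,19)
g: translate: b→2 (≡14 mod 6), so (3,14,19)→(3,2,3)
g: reduced (well bottom): (3,2,3) with a≤c, −a<b≤a
reduced forms (3, 2, 3) vs (3, 2, 3) ⇒ equivalent

yes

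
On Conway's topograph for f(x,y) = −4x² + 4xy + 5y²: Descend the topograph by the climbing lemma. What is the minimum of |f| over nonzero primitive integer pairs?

river: ρ → (5,6,-3)
river: ρ → (-3,6,5)
river: ρ → (5,4,-4)
river: ρ → (-4,4,5)
closes: descent 0, river 4
min |a| on river = 3

3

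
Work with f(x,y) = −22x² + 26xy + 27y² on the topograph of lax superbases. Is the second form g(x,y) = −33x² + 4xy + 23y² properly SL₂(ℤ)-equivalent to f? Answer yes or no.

D₁ = 3052, D₂ = 3052
river cycle of f (length 22): (27, 28, -21), (-21, 14, 34), (34, 54, -1), (-1, 54, 34), (34, 14, -21), (-21, 28, 27), (27, 26, -22), (-22, 18, 31), (31, 44, -9), (-9, 46, 26), … (12 more)
river cycle of g (length 18): (23, 42, -14), (-14, 42, 23), (23, 50, -6), (-6, 46, 39), (39, 32, -13), (-13, 46, 18), (18, 26, -33), (-33, 40, 11), (11, 48, -17), (-17, 54, 2), … (8 more)
cycles differ ⇒ inequivalent

no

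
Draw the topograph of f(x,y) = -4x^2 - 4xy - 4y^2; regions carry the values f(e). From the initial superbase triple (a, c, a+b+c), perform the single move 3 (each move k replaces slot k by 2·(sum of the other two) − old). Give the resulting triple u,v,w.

start (-4,-4,-12) = (f(1,0),f(0,1),f(1,1))
replace slot 3: 2·((-4)+(-4)) − (-12) = -4 → (-4,-4,-4)

-4,-4,-4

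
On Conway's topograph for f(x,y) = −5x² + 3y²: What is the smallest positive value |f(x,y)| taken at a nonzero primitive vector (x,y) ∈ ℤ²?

descent: ρ → (3,6,-2)  [lands on river]
river: ρ → (-2,6,3)
closes: descent 1, river 2
min |a| on river = 2

2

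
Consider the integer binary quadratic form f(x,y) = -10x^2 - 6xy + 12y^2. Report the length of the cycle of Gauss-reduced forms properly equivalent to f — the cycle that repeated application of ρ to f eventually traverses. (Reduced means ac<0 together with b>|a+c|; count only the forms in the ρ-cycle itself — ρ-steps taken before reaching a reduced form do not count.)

D = 516, ⌊√D⌋ = 22
descent: ρ → (12,6,-10)  [lands on river]
river: ρ → (-10,14,8)
river: ρ → (8,18,-6)
river: ρ → (-6,18,8)
river: ρ → (8,14,-10)
river: ρ → (-10,6,12)
river: ρ → (12,18,-4)
river: ρ → (-4,22,2)
river: ρ → (2,22,-4)
river: ρ → (-4,18,12)
ρ-cycle length = 10 (tail of 1 descent step not counted)

10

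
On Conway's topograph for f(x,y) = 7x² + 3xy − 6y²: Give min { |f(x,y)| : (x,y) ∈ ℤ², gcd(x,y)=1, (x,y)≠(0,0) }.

river: ρ → (-6,9,4)
river: ρ → (4,7,-8)
river: ρ → (-8,9,3)
river: ρ → (3,9,-8)
river: ρ → (-8,7,4)
river: ρ → (4,9,-6)
river: ρ → (-6,3,7)
river: ρ → (7,11,-2)
river: ρ → (-2,13,1)
river: ρ → (1,13,-2)
river: ρ → (-2,11,7)
river: ρ → (7,3,-6)
closes: descent 0, river 12
min |a| on river = 1

1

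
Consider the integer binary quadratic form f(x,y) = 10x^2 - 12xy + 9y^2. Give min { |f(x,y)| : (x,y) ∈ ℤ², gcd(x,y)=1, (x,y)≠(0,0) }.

translate: b→8 (≡-12 mod 20), so (10,-12,9)→(10,8,7)
flip: (10,8,7)→(7,-8,10)
translate: b→6 (≡-8 mod 14), so (7,-8,10)→(7,6,9)
reduced (well bottom): (7,6,9) with a≤c, −a<b≤a
well minimum = a = 7

7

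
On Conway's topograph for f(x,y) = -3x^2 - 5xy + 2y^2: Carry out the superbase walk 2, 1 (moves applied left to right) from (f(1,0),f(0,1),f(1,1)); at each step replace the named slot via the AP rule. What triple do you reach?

start (-3,2,-6) = (f(1,0),f(0,1),f(1,1))
replace slot 2: 2·((-3)+(-6)) − 2 = -20 → (-3,-20,-6)
replace slot 1: 2·((-20)+(-6)) − (-3) = -49 → (-49,-20,-6)

-49,-20,-6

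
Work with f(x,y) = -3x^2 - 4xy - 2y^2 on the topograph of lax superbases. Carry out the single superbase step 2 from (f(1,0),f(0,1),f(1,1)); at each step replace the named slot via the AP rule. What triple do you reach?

start (-3,-2,-9) = (f(1,0),f(0,1),f(1,1))
replace slot 2: 2·((-3)+(-9)) − (-2) = -22 → (-3,-22,-9)

-3,-22,-9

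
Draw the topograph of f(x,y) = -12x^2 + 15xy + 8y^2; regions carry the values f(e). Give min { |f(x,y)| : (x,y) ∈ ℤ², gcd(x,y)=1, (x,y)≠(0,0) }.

river: ρ → (8,17,-10)
river: ρ → (-10,23,2)
river: ρ → (2,21,-21)
river: ρ → (-21,21,2)
river: ρ → (2,23,-10)
river: ρ → (-10,17,8)
river: ρ → (8,15,-12)
river: ρ → (-12,9,11)
river: ρ → (11,13,-10)
river: ρ → (-10,7,14)
river: ρ → (14,21,-3)
river: ρ → (-3,21,14)
river: ρ → (14,7,-10)
river: ρ → (-10,13,11)
river: ρ → (11,9,-12)
river: ρ → (-12,15,8)
closes: descent 0, river 16
min |a| on river = 2

2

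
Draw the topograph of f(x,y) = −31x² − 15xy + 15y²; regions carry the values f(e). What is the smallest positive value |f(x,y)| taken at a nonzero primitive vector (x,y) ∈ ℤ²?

descent: ρ → (15,45,-1)  [lands on river]
river: ρ → (-1,45,15)
closes: descent 1, river 2
min |a| on river = 1

1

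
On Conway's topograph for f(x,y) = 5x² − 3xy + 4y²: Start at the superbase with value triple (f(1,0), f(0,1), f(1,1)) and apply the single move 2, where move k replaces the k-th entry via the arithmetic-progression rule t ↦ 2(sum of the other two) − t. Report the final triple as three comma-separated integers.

start (5,4,6) = (f(1,0),f(0,1),f(1,1))
replace slot 2: 2·(5+6) − 4 = 18 → (5,18,6)

5,18,6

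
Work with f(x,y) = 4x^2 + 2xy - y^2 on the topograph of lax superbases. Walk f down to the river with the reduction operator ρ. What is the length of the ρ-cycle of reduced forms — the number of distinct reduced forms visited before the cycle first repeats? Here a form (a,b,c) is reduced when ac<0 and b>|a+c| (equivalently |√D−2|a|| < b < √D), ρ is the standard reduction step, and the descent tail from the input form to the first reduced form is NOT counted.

D = 20, ⌊√D⌋ = 4
descent: ρ → (-1,4,1)  [lands on river]
river: ρ → (1,4,-1)
ρ-cycle length = 2 (tail of 1 descent step not counted)

2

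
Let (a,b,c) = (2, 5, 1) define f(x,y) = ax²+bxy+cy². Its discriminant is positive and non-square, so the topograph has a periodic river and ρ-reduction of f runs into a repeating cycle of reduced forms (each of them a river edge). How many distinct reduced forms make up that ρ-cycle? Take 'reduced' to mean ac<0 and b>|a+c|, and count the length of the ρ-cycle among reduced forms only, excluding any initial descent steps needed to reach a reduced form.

D = 17, ⌊√D⌋ = 4
descent: ρ → (1,3,-2)  [lands on river]
river: ρ → (-2,1,2)
river: ρ → (2,3,-1)
river: ρ → (-1,3,2)
river: ρ → (2,1,-2)
river: ρ → (-2,3,1)
ρ-cycle length = 6 (tail of 1 descent step not counted)

6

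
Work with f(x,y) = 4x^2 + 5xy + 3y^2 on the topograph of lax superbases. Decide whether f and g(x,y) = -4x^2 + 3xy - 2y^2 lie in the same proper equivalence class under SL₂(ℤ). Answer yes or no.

D₁ = -23, D₂ = -23
f: translate: b→-3 (≡5 mod 8), so (4,5,3)→(4,-3,2)
f: flip: (4,-3,2)→(2,3,4)
f: translate: b→-1 (≡3 mod 4), so (2,3,4)→(2,-1,3)
f: reduced (well bottom): (2,-1,3) with a≤c, −a<b≤a
g is negative-definite; reduce −g:
−g: flip: (4,-3,2)→(2,3,4)
−g: translate: b→-1 (≡3 mod 4), so (2,3,4)→(2,-1,3)
−g: reduced (well bottom): (2,-1,3) with a≤c, −a<b≤a
flip sign back: reduced form of g is (-2,1,-3)
reduced forms (2, -1, 3) vs (-2, 1, -3) ⇒ inequivalent

no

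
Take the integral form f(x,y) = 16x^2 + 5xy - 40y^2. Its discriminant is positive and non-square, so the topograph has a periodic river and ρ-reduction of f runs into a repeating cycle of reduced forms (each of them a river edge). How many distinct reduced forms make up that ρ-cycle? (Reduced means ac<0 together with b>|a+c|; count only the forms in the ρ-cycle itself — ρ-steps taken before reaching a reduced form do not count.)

D = 2585, ⌊√D⌋ = 50
descent: ρ → (-40,-5,16)
descent: ρ → (16,37,-19)  [lands on river]
river: ρ → (-19,39,14)
river: ρ → (14,45,-10)
river: ρ → (-10,35,34)
river: ρ → (34,33,-11)
river: ρ → (-11,33,34)
river: ρ → (34,35,-10)
river: ρ → (-10,45,14)
river: ρ → (14,39,-19)
river: ρ → (-19,37,16)
river: ρ → (16,27,-29)
river: ρ → (-29,31,14)
river: ρ → (14,25,-35)
river: ρ → (-35,45,4)
river: ρ → (4,43,-46)
river: ρ → (-46,49,1)
river: ρ → (1,49,-46)
river: ρ → (-46,43,4)
river: ρ → (4,45,-35)
river: ρ → (-35,25,14)
river: ρ → (14,31,-29)
river: ρ → (-29,27,16)
ρ-cycle length = 22 (tail of 2 descent steps not counted)

22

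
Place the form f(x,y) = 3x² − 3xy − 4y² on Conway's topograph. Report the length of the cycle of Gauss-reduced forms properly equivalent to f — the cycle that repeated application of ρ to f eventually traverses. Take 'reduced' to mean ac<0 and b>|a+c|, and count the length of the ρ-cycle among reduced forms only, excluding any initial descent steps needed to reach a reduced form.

D = 57, ⌊√D⌋ = 7
descent: ρ → (-4,3,3)  [lands on river]
river: ρ → (3,3,-4)
river: ρ → (-4,5,2)
river: ρ → (2,7,-1)
river: ρ → (-1,7,2)
river: ρ → (2,5,-4)
ρ-cycle length = 6 (tail of 1 descent step not counted)

6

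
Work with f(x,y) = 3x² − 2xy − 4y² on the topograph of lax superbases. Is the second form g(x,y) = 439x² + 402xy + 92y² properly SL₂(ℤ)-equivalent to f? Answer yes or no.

D₁ = 52, D₂ = 52
river cycle of f (length 10): (-4, 2, 3), (3, 4, -3), (-3, 2, 4), (4, 6, -1), (-1, 6, 4), (4, 2, -3), (-3, 4, 3), (3, 2, -4), (-4, 6, 1), (1, 6, -4)
river cycle of g (length 10): (3, 4, -3), (-3, 2, 4), (4, 6, -1), (-1, 6, 4), (4, 2, -3), (-3, 4, 3), (3, 2, -4), (-4, 6, 1), (1, 6, -4), (-4, 2, 3)
cycles coincide ⇒ equivalent

yes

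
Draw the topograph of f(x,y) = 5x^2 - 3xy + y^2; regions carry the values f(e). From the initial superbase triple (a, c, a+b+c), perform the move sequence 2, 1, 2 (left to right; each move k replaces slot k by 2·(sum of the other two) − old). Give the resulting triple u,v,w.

start (5,1,3) = (f(1,0),f(0,1),f(1,1))
replace slot 2: 2·(5+3) − 1 = 15 → (5,15,3)
replace slot 1: 2·(15+3) − 5 = 31 → (31,15,3)
replace slot 2: 2·(31+3) − 15 = 53 → (31,53,3)

31,53,3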